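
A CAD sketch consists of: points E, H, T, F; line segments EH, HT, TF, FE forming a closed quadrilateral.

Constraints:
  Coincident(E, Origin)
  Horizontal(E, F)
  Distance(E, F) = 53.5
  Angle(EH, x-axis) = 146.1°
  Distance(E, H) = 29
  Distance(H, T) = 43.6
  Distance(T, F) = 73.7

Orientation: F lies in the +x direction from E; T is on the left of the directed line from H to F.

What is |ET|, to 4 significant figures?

51.81

E is at the origin; E and F share the same y with |EF| = 53.5 and F in +x, so F = (53.5, 0). EH runs at 146.1° with |EH| = 29.0, so H = (-24.07, 16.17). T is determined by |HT| = 43.6 and |TF| = 73.7 together: it lies at the intersection of circle(H, 43.6) and circle(F, 73.7). With |HF| = 79.24, the foot of the radical line on HF is 17.34 from H and the perpendicular offset is √(43.6² − 17.34²) = 40.00. Taking the left-of-HF solution: T = (1.071, 51.80).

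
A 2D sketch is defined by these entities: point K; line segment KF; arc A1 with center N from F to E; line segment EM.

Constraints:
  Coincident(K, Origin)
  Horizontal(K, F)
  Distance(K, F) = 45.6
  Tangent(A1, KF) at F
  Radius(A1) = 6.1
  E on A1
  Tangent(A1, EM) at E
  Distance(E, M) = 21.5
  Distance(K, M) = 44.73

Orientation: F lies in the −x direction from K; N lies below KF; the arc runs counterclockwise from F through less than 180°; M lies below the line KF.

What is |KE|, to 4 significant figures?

51.22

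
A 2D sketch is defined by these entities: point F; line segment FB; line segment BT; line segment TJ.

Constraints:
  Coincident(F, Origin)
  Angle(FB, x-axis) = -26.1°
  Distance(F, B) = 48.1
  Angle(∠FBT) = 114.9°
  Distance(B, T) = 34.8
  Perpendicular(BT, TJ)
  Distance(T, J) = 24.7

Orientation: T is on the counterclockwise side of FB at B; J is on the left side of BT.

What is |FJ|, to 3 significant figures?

58.2

∠FBT = 114.9°, so BT runs at -26.1° + (180° − 114.9°) = 39.0° from the x-axis; with |BT| = 34.8, T = B + 34.8·(cos 39.0°, sin 39.0°) = (70.2, 0.739). BT is perpendicular to TJ; with |TJ| = 24.7 on the left of BT, J = T + 24.7·(-0.629, 0.777) = (54.7, 19.9). Then |FJ| = |J − F| = 58.2.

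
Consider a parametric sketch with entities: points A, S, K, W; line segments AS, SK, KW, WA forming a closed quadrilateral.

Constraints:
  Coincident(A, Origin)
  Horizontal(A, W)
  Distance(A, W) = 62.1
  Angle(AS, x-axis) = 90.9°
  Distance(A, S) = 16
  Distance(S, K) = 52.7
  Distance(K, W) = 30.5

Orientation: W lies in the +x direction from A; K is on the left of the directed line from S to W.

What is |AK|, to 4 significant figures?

58.35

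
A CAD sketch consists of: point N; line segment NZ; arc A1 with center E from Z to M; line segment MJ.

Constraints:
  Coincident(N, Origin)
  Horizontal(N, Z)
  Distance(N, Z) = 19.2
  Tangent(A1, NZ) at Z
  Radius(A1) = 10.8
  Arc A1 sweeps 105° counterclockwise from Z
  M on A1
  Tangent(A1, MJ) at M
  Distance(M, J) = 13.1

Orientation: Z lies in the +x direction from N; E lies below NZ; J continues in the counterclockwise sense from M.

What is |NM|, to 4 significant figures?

16.18

The tangent condition forces EZ to be normal to NZ, so E = Z + (0, -10.8) = (19.20, -10.80). On A1, Z sits at bearing 90° from E; a 105° counterclockwise sweep puts M at bearing 195°, so M = E + 10.8·(cos 195°, sin 195°) = (8.768, -13.60). Then |NM| = |M − N| = 16.18.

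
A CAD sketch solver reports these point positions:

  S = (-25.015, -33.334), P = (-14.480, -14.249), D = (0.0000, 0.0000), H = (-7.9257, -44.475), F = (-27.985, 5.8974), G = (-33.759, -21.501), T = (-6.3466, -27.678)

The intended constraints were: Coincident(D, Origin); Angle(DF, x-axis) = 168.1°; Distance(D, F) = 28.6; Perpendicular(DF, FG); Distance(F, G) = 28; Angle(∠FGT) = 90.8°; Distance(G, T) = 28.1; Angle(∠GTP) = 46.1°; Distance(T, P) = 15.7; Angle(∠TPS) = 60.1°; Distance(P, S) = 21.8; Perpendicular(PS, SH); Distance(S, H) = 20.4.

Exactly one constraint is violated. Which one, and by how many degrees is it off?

Perpendicular(PS, SH) — off by 4.20°.

D = (0.00, 0.00) ✓; DF at 168.1° ✓; |DF| = 28.60 ✓; ∠(DF, FG) = 90.00° ✓; |FG| = 28.00 ✓; ∠FGT = 90.80° ✓; |GT| = 28.10 ✓; ∠GTP = 46.10° ✓; |TP| = 15.70 ✓; ∠TPS = 60.10° ✓; |PS| = 21.80 ✓; ∠(PS, SH) = 85.80° ✗; |SH| = 20.40 ✓.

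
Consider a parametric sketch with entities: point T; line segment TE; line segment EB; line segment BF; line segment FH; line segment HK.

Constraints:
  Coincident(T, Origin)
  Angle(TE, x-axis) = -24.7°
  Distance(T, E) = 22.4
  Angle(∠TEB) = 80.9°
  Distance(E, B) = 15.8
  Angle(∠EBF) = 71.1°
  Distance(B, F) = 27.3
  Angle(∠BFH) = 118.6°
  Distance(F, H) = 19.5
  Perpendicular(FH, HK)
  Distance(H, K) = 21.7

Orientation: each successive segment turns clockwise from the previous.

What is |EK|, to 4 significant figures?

17.70

T is at the origin; TE runs at -24.7° with length 22.4, so E = (20.35, -9.360). ∠TEB = 80.9° gives EB at -123.8° from the x-axis; with |EB| = 15.8, B = (11.56, -22.49). ∠EBF = 71.1° gives BF at 127.3° from the x-axis; with |BF| = 27.3, F = (-4.982, -0.7734). ∠BFH = 118.6° gives FH at 65.90° from the x-axis; with |FH| = 19.5, H = (2.980, 17.03). FH ⟂ HK, so HK runs at -24.10°; with |HK| = 21.7, K = (22.79, 8.166). Then |EK| = |K − E| = 17.70.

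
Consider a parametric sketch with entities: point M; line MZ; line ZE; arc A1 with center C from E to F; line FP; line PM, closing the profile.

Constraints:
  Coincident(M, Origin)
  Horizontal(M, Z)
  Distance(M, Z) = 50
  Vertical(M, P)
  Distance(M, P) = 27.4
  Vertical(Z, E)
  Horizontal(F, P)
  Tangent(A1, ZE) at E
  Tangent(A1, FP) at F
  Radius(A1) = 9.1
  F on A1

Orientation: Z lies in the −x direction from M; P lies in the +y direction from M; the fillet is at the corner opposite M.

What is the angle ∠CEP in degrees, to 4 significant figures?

10.31°

M is at the origin; MZ is horizontal with |MZ| = 50.0 and Z on the −x side, so Z = (-50.00, 0.000). M and P share the same x with |MP| = 27.4 and P on the +y side, so P = (0.000, 27.40). The virtual corner opposite M is at (-50.00, 27.40). Since A1 is tangent to ZE there, CE ⟂ ZE and tangency of A1 to FP means the radius CF is perpendicular to FP, with radius 9.1, so the center C sits 9.1 in from both sides at C = (-40.90, 18.30). That places the tangent points at E = (-50.00, 18.30) on ZE and F = (-40.90, 27.40) on FP. Then cos ∠CEP = EC·EP / (|EC||EP|), giving 10.31°.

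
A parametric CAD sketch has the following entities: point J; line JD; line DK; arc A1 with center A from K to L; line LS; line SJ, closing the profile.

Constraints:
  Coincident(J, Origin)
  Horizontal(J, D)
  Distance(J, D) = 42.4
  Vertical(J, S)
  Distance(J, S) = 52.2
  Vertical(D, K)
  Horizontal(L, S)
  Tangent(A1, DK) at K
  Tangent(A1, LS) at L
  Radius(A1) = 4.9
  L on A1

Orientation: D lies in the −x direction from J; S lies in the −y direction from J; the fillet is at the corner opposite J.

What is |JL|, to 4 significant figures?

64.27

J is at the origin; JD is horizontal with |JD| = 42.4 and D on the −x side, so D = (-42.40, 0.000). JS is vertical with |JS| = 52.2 and S on the −y side, so S = (0.000, -52.20). The virtual corner opposite J is at (-42.40, -52.20). Since A1 is tangent to DK there, AK ⟂ DK and since A1 is tangent to LS there, AL ⟂ LS, with radius 4.9, so the center A sits 4.9 in from both sides at A = (-37.50, -47.30). That places the tangent points at K = (-42.40, -47.30) on DK and L = (-37.50, -52.20) on LS. Then |JL| = |L − J| = 64.27.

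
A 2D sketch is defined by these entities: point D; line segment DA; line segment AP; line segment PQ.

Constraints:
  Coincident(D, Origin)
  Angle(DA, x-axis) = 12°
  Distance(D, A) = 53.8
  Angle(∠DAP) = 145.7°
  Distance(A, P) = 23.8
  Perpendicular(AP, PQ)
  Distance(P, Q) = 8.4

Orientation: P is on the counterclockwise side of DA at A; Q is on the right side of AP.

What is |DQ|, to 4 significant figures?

78.46

D is at the origin; DA runs at 12.0° with length 53.8, so A = 53.8·(cos 12.0°, sin 12.0°) = (52.62, 11.19). ∠DAP = 145.7°, so AP runs at 12.0° + (180° − 145.7°) = 46.30° from the x-axis; with |AP| = 23.8, P = A + 23.8·(cos 46.30°, sin 46.30°) = (69.07, 28.39). AP is perpendicular to PQ; with |PQ| = 8.4 on the right of AP, Q = P + 8.4·(0.7230, -0.6909) = (75.14, 22.59). Then |DQ| = |Q − D| = 78.46.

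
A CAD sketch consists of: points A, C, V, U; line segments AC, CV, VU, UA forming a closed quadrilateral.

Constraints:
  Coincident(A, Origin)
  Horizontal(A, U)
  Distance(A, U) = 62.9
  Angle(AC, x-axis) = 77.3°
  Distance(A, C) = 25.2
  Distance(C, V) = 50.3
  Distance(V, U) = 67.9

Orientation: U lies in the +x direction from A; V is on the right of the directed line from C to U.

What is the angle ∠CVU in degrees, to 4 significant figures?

61.63°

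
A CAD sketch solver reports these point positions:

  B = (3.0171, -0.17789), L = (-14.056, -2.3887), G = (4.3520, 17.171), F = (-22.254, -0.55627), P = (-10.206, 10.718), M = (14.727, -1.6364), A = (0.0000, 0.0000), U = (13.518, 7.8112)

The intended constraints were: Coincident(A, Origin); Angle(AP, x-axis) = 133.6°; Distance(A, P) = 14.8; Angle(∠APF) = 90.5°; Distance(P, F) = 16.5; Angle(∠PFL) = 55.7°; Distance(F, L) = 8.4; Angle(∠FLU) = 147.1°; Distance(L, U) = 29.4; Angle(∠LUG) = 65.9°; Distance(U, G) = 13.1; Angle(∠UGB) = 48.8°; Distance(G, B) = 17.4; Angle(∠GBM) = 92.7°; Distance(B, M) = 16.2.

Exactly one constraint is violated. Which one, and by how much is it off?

Distance(B, M) = 16.2 — off by 4.40.

A = (0.00, 0.00) ✓; AP at 133.6° ✓; |AP| = 14.80 ✓; ∠APF = 90.50° ✓; |PF| = 16.50 ✓; ∠PFL = 55.70° ✓; |FL| = 8.400 ✓; ∠FLU = 147.1° ✓; |LU| = 29.40 ✓; ∠LUG = 65.90° ✓; |UG| = 13.10 ✓; ∠UGB = 48.80° ✓; |GB| = 17.40 ✓; ∠GBM = 92.70° ✓; |BM| = 11.80 ✗.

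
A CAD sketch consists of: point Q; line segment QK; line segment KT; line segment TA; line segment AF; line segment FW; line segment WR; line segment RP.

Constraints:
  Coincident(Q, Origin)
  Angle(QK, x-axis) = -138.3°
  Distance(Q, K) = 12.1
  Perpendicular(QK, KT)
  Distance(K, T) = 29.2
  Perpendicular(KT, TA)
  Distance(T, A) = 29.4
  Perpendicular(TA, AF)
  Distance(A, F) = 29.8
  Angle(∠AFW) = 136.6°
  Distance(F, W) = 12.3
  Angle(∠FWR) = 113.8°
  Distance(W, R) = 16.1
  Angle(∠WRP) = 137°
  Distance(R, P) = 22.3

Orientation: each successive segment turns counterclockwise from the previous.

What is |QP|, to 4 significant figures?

22.81

Q is at the origin; QK runs at -138.3° with length 12.1, so K = (-9.034, -8.049). The perpendicularity gives KT at right angles to QK, so KT runs at -48.30°; with |KT| = 29.2, T = (10.39, -29.85). KT is perpendicular to TA, so TA runs at 41.70°; with |TA| = 29.4, A = (32.34, -10.29). The perpendicularity gives AF at right angles to TA, so AF runs at 131.7°; with |AF| = 29.8, F = (12.52, 11.96). ∠AFW = 136.6° gives FW at 175.1° from the x-axis; with |FW| = 12.3, W = (0.2627, 13.01). ∠FWR = 113.8° gives WR at -118.7° from the x-axis; with |WR| = 16.1, R = (-7.469, -1.115). ∠WRP = 137.0° gives RP at -75.70° from the x-axis; with |RP| = 22.3, P = (-1.961, -22.72). Then |QP| = |P − Q| = 22.81.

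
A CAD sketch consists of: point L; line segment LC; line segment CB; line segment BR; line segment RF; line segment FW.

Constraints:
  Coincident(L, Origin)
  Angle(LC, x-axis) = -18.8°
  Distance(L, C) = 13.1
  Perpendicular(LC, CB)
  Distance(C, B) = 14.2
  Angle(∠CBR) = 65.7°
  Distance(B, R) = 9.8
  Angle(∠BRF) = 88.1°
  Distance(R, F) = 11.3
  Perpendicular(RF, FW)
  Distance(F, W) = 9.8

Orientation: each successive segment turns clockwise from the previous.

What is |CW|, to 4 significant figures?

6.519

∠BRF = 88.1° gives RF at 45.00° from the x-axis; with |RF| = 11.3, F = (8.660, -2.978). The perpendicularity gives FW at right angles to RF, so FW runs at -45.00°; with |FW| = 9.8, W = (15.59, -9.907). Then |CW| = |W − C| = 6.519.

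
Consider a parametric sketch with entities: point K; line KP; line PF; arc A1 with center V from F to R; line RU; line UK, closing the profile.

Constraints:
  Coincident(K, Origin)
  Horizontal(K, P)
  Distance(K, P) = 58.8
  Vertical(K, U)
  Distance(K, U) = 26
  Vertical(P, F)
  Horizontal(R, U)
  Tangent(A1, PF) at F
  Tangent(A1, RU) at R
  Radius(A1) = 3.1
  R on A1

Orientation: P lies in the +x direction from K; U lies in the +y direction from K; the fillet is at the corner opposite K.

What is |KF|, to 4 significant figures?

63.10

K is at the origin; K and P share the same y with |KP| = 58.8 and P on the +x side, so P = (58.80, 0.000). K and U share the same x with |KU| = 26.0 and U on the +y side, so U = (0.000, 26.00). The virtual corner opposite K is at (58.80, 26.00). The tangent condition forces VF to be normal to PF and the tangent condition forces VR to be normal to RU, with radius 3.1, so the center V sits 3.1 in from both sides at V = (55.70, 22.90). That places the tangent points at F = (58.80, 22.90) on PF and R = (55.70, 26.00) on RU. Then |KF| = |F − K| = 63.10.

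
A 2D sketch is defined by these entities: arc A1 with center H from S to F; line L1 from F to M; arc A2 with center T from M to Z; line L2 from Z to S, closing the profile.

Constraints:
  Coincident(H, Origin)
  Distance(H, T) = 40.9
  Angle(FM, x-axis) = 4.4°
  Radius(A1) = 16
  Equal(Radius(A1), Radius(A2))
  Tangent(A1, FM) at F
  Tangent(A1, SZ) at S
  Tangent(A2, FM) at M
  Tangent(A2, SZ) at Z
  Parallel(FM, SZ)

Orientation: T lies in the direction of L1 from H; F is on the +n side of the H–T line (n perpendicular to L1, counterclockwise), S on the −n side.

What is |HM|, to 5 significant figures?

43.918

Tangency of A1 to both parallel lines with radius 16.0 puts F and S at H ± 16.0·n: F = (-1.2275, 15.953), S = (1.2275, -15.953). Equal radii place M and Z the same way about T: M = T + 16.0·n = (39.552, 19.091), Z = T − 16.0·n = (42.007, -12.815). Then |HM| = |M − H| = 43.918.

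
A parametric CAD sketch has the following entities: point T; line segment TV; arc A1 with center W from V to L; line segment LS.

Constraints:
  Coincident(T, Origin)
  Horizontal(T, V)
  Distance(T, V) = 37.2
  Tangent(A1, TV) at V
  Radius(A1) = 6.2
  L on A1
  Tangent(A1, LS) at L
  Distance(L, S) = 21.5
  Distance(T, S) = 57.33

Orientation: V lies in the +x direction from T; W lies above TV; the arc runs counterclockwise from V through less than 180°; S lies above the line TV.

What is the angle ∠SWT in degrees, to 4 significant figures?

143.9°

Checks: |WL| = 6.200 ✓; ∠(WL, LS) = 90.00° ✓; |LS| = 21.50 ✓; |TS| = 57.33 ✓.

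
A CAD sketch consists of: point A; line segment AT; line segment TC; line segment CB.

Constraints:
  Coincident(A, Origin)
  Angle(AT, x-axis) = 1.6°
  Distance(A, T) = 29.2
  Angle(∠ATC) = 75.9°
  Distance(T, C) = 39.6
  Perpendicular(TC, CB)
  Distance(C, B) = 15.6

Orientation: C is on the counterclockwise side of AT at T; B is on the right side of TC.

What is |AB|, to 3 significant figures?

54.6

A is at the origin; AT runs at 1.6° with length 29.2, so T = 29.2·(cos 1.6°, sin 1.6°) = (29.2, 0.815). ∠ATC = 75.9°, so TC runs at 1.6° + (180° − 75.9°) = 106° from the x-axis; with |TC| = 39.6, C = T + 39.6·(cos 106°, sin 106°) = (18.5, 38.9). TC is perpendicular to CB; with |CB| = 15.6 on the right of TC, B = C + 15.6·(0.963, 0.271) = (33.5, 43.2). Then |AB| = |B − A| = 54.6.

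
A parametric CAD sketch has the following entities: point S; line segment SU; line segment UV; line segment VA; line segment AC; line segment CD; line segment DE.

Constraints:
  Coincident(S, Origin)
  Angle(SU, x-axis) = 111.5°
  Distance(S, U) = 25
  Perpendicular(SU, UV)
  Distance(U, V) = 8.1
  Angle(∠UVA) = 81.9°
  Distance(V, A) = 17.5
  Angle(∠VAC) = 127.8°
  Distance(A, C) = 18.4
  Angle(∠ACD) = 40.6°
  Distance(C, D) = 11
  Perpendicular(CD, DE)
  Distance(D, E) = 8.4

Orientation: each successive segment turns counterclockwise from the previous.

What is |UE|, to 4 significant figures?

18.96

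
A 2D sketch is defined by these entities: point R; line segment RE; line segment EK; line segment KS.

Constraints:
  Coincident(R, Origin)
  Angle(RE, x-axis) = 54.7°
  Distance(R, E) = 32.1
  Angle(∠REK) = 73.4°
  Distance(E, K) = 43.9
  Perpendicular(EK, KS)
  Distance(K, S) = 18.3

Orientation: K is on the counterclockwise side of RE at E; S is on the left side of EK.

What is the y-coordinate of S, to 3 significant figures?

22.9

R is at the origin; RE runs at 54.7° with length 32.1, so E = 32.1·(cos 54.7°, sin 54.7°) = (18.5, 26.2). ∠REK = 73.4°, so EK runs at 54.7° + (180° − 73.4°) = 161° from the x-axis; with |EK| = 43.9, K = E + 43.9·(cos 161°, sin 161°) = (-23.0, 40.3). EK ⟂ KS; with |KS| = 18.3 on the left of EK, S = K + 18.3·(-0.321, -0.947) = (-28.9, 22.9). So S.y = 22.9.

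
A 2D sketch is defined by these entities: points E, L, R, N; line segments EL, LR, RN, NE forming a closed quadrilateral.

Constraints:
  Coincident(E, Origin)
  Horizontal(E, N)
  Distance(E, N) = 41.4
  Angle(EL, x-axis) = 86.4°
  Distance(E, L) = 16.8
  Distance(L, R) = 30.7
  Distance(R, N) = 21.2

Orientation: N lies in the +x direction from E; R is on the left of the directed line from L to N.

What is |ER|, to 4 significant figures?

36.86

Checks: |LR| = 30.70 ✓; |RN| = 21.20 ✓.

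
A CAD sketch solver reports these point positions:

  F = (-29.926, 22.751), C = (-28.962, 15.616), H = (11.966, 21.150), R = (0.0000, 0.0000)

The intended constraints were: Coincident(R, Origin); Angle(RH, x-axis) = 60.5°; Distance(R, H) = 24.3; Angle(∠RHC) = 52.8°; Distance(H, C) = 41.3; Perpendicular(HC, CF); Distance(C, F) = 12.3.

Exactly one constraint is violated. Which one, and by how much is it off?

Distance(C, F) = 12.3 — off by 5.10.

R = (0.00, 0.00) ✓; RH at 60.50° ✓; |RH| = 24.30 ✓; ∠RHC = 52.80° ✓; |HC| = 41.30 ✓; ∠(HC, CF) = 90.01° ✓; |CF| = 7.200 ✗.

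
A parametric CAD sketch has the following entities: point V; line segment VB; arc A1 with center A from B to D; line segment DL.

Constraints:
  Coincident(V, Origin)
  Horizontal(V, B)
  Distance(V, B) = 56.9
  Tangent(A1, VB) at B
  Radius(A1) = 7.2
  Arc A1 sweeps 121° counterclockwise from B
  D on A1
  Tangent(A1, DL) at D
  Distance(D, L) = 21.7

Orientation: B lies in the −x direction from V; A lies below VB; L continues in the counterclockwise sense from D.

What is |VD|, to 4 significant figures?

64.01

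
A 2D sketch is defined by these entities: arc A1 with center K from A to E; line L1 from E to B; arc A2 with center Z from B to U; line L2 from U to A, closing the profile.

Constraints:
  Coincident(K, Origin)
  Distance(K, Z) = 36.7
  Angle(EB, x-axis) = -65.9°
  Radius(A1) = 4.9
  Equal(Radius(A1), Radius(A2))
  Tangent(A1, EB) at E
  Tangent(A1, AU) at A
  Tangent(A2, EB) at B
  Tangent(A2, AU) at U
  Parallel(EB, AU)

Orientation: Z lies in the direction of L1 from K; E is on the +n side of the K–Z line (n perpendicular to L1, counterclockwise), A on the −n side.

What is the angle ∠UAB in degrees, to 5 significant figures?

14.951°

The slot axis is L1's direction at -65.9°, so u = (cos -65.9°, sin -65.9°) = (0.40833, -0.91283) and n = (−sin -65.9°, cos -65.9°) = (0.91283, 0.40833). K is at the origin and Z lies 36.7 along u from K, so Z = 36.7·u = (14.986, -33.501). Tangency of A1 to both parallel lines with radius 4.9 puts E and A at K ± 4.9·n: E = (4.4729, 2.0008), A = (-4.4729, -2.0008). Equal radii place B and U the same way about Z: B = Z + 4.9·n = (19.459, -31.500), U = Z − 4.9·n = (10.513, -35.502). Then cos ∠UAB = AU·AB / (|AU||AB|), giving 14.951°.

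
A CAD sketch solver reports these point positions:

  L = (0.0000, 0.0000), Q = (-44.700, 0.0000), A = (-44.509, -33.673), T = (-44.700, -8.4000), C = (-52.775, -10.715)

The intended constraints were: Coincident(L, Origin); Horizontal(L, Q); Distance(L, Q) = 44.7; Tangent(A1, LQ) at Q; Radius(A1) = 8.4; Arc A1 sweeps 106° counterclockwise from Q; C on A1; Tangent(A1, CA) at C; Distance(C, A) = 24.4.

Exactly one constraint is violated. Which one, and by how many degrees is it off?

Tangent(A1, CA) at C — off by 3.80°.

L = (0.00, 0.00) ✓; L.y = 0.00, Q.y = 0.00 ✓; |LQ| = 44.70 ✓; ∠(TQ, QL) = 90.00° ✓; |TQ| = 8.400 ✓; bearing(T→C) − bearing(T→Q) = 106.0° ✓; |TC| = 8.400 ✓; ∠(TC, CA) = 86.20° ✗; |CA| = 24.40 ✓.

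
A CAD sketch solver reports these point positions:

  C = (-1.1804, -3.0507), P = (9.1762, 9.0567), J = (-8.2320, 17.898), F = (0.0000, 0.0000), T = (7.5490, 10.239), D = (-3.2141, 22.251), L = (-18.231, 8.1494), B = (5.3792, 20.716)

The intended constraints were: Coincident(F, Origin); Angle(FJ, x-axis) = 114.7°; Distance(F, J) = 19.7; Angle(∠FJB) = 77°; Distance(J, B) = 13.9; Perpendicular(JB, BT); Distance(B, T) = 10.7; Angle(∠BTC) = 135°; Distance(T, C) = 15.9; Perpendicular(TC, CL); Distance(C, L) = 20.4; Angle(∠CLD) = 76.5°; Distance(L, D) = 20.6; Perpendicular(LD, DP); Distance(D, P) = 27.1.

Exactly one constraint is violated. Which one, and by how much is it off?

Distance(D, P) = 27.1 — off by 9.00.

F = (0.00, 0.00) ✓; FJ at 114.7° ✓; |FJ| = 19.70 ✓; ∠FJB = 77.00° ✓; |JB| = 13.90 ✓; ∠(JB, BT) = 90.00° ✓; |BT| = 10.70 ✓; ∠BTC = 135.0° ✓; |TC| = 15.90 ✓; ∠(TC, CL) = 90.00° ✓; |CL| = 20.40 ✓; ∠CLD = 76.50° ✓; |LD| = 20.60 ✓; ∠(LD, DP) = 90.00° ✓; |DP| = 18.10 ✗.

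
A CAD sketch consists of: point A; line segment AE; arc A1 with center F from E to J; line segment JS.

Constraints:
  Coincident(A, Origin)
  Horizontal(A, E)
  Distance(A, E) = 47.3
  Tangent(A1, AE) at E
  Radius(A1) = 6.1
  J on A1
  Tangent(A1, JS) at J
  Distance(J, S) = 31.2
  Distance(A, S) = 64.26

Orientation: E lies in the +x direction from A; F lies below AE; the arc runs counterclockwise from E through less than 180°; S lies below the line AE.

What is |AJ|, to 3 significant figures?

42.4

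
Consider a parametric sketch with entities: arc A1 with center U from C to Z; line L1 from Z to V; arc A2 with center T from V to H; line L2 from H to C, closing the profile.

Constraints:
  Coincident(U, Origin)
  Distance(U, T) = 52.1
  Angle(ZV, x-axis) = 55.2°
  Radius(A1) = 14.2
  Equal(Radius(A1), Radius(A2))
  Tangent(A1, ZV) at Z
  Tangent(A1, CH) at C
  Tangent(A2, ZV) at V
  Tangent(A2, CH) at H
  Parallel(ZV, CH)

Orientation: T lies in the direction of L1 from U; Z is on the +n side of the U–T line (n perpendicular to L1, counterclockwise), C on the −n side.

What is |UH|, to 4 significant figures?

54.00

The slot axis is L1's direction at 55.2°, so u = (cos 55.2°, sin 55.2°) = (0.5707, 0.8211) and n = (−sin 55.2°, cos 55.2°) = (-0.8211, 0.5707). U is at the origin and T lies 52.1 along u from U, so T = 52.1·u = (29.73, 42.78). Tangency of A1 to both parallel lines with radius 14.2 puts Z and C at U ± 14.2·n: Z = (-11.66, 8.104), C = (11.66, -8.104). Equal radii place V and H the same way about T: V = T + 14.2·n = (18.07, 50.89), H = T − 14.2·n = (41.39, 34.68). Then |UH| = |H − U| = 54.00.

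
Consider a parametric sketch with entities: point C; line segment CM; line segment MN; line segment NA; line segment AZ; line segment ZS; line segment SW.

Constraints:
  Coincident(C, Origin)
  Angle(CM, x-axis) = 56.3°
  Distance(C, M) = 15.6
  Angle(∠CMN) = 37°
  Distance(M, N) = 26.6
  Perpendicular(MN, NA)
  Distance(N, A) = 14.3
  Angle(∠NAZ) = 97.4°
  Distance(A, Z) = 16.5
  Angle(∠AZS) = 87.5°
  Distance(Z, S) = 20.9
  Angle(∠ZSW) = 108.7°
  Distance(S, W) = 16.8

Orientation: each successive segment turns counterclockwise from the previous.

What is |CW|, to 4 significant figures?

23.46

C is at the origin; CM runs at 56.3° with length 15.6, so M = (8.656, 12.98). ∠CMN = 37.0° gives MN at -160.7° from the x-axis; with |MN| = 26.6, N = (-16.45, 4.187). MN ⟂ NA, so NA runs at -70.70°; with |NA| = 14.3, A = (-11.72, -9.310). ∠NAZ = 97.4° gives AZ at 11.90° from the x-axis; with |AZ| = 16.5, Z = (4.422, -5.907). ∠AZS = 87.5° gives ZS at 104.4° from the x-axis; with |ZS| = 20.9, S = (-0.7754, 14.34). ∠ZSW = 108.7° gives SW at 175.7° from the x-axis; with |SW| = 16.8, W = (-17.53, 15.60). Then |CW| = |W − C| = 23.46.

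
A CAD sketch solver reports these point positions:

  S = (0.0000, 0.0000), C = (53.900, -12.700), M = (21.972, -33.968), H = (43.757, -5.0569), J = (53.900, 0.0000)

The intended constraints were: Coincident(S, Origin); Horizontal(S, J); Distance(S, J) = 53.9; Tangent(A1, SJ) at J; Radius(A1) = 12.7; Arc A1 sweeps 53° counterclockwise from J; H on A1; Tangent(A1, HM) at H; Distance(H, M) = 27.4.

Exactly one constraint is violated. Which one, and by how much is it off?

Distance(H, M) = 27.4 — off by 8.80.

S = (0.00, 0.00) ✓; S.y = 0.00, J.y = 0.00 ✓; |SJ| = 53.90 ✓; ∠(CJ, JS) = 90.00° ✓; |CJ| = 12.70 ✓; bearing(C→H) − bearing(C→J) = 53.00° ✓; |CH| = 12.70 ✓; ∠(CH, HM) = 90.00° ✓; |HM| = 36.20 ✗.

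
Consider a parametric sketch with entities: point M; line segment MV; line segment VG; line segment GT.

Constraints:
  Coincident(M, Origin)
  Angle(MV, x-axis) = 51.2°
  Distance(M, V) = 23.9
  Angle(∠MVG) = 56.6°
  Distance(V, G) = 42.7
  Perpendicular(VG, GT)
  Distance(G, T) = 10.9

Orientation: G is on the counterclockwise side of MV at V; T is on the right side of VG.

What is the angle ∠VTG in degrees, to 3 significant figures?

75.7°

M is at the origin; MV runs at 51.2° with length 23.9, so V = 23.9·(cos 51.2°, sin 51.2°) = (15.0, 18.6). ∠MVG = 56.6°, so VG runs at 51.2° + (180° − 56.6°) = 175° from the x-axis; with |VG| = 42.7, G = V + 42.7·(cos 175°, sin 175°) = (-27.5, 22.6). VG ⟂ GT; with |GT| = 10.9 on the right of VG, T = G + 10.9·(0.0941, 0.996) = (-26.5, 33.5). Then cos ∠VTG = TV·TG / (|TV||TG|), giving 75.7°.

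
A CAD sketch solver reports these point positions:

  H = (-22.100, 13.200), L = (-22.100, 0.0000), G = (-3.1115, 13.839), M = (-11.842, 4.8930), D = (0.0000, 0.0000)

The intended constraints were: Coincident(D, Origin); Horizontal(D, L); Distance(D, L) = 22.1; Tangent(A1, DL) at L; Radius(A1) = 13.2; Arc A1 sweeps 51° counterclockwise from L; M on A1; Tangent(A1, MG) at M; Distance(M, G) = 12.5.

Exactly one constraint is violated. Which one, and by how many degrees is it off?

Tangent(A1, MG) at M — off by 5.30°.

D = (0.00, 0.00) ✓; D.y = 0.00, L.y = 0.00 ✓; |DL| = 22.10 ✓; ∠(HL, LD) = 90.00° ✓; |HL| = 13.20 ✓; bearing(H→M) − bearing(H→L) = 51.00° ✓; |HM| = 13.20 ✓; ∠(HM, MG) = 95.30° ✗; |MG| = 12.50 ✓.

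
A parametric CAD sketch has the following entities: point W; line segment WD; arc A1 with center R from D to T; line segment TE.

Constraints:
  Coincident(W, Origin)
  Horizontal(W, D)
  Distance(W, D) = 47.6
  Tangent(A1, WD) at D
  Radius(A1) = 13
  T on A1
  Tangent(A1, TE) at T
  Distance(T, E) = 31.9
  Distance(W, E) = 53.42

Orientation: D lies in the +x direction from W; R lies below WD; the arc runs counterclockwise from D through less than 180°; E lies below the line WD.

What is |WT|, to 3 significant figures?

36.6

Checks: ∠(RD, DW) = 90.00° ✓; |RT| = 13.00 ✓; ∠(RT, TE) = 90.00° ✓; |TE| = 31.90 ✓; |WE| = 53.42 ✓.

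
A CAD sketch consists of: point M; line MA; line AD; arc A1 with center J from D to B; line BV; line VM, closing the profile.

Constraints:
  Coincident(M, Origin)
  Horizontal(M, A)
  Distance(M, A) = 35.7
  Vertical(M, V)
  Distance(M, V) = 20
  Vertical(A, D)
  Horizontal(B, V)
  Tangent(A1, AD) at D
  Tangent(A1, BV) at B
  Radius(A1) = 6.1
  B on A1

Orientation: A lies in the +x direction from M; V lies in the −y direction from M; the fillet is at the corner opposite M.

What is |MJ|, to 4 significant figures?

32.70

M is at the origin; M and A share the same y with |MA| = 35.7 and A on the +x side, so A = (35.70, 0.000). M and V share the same x with |MV| = 20.0 and V on the −y side, so V = (0.000, -20.00). The virtual corner opposite M is at (35.70, -20.00). Tangency of A1 to AD means the radius JD is perpendicular to AD and A1 meets BV tangentially, so JB is at right angles to BV, with radius 6.1, so the center J sits 6.1 in from both sides at J = (29.60, -13.90). Then |MJ| = |J − M| = 32.70.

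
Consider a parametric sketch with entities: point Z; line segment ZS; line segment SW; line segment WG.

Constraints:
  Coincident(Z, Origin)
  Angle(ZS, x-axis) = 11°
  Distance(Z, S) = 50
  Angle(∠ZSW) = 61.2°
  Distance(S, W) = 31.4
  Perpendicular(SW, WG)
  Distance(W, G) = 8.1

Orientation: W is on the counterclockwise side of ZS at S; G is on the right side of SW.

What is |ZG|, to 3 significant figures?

52.4

∠ZSW = 61.2°, so SW runs at 11.0° + (180° − 61.2°) = 130° from the x-axis; with |SW| = 31.4, W = S + 31.4·(cos 130°, sin 130°) = (29.0, 33.7). The perpendicularity gives WG at right angles to SW; with |WG| = 8.1 on the right of SW, G = W + 8.1·(0.768, 0.640) = (35.2, 38.8). Then |ZG| = |G − Z| = 52.4.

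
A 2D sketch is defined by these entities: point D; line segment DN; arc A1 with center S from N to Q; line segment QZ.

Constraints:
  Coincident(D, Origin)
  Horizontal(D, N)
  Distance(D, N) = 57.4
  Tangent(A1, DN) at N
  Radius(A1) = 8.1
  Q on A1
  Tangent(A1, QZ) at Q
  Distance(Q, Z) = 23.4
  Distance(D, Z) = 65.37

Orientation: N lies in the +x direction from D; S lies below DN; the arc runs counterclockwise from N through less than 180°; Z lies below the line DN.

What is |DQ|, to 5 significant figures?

50.749

D is at the origin; D and N share the same y with |DN| = 57.4 and N on the +x side, so N = (57.400, 0.0000). A1 meets DN tangentially, so SN is at right angles to DN, so S = N + (0, -8.1) = (57.400, -8.1000). Since SQ ⟂ QZ (tangency), |SZ| = √(8.1² + 23.4²) = 24.762 regardless of where Q sits on A1. So Z lies on both circle(D, 65.37) and circle(S, 24.762); the below-DN intersection is Z = (56.518, -32.847). Q is the foot of the tangent from Z: Q = (49.656, -10.475).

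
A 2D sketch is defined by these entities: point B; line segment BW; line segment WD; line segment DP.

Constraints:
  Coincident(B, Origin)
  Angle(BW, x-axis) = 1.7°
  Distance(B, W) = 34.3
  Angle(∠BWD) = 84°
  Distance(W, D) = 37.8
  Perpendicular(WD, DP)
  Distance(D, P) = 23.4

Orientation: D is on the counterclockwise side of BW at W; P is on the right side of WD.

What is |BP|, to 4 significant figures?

66.92

∠BWD = 84.0°, so WD runs at 1.7° + (180° − 84.0°) = 97.70° from the x-axis; with |WD| = 37.8, D = W + 37.8·(cos 97.70°, sin 97.70°) = (29.22, 38.48). WD is perpendicular to DP; with |DP| = 23.4 on the right of WD, P = D + 23.4·(0.9910, 0.1340) = (52.41, 41.61). Then |BP| = |P − B| = 66.92.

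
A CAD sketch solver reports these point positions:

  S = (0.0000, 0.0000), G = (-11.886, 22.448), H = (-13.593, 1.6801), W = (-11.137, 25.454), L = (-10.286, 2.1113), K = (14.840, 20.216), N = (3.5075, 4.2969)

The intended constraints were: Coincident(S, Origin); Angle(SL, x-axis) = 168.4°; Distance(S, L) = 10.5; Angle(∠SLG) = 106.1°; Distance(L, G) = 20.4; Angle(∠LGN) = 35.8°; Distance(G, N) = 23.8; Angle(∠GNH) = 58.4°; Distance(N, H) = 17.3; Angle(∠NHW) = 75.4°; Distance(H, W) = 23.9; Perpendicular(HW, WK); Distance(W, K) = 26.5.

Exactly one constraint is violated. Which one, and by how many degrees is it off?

Perpendicular(HW, WK) — off by 5.50°.

S = (0.00, 0.00) ✓; SL at 168.4° ✓; |SL| = 10.50 ✓; ∠SLG = 106.1° ✓; |LG| = 20.40 ✓; ∠LGN = 35.80° ✓; |GN| = 23.80 ✓; ∠GNH = 58.40° ✓; |NH| = 17.30 ✓; ∠NHW = 75.40° ✓; |HW| = 23.90 ✓; ∠(HW, WK) = 95.50° ✗; |WK| = 26.50 ✓.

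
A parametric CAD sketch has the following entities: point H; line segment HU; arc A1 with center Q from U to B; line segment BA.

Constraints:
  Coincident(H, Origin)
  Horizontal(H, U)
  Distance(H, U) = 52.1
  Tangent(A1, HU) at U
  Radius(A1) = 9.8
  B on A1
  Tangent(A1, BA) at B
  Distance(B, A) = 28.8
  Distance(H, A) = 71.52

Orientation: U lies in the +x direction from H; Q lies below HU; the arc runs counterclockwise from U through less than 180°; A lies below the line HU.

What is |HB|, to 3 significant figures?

46.5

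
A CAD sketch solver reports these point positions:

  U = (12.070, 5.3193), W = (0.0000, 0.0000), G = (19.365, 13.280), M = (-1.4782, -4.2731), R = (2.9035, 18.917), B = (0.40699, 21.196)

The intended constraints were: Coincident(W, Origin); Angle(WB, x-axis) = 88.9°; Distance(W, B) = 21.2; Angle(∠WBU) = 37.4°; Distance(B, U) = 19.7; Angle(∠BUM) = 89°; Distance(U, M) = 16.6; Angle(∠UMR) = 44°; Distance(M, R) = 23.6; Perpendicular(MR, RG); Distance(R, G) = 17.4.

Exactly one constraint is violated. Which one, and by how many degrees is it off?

Perpendicular(MR, RG) — off by 8.20°.

W = (0.00, 0.00) ✓; WB at 88.90° ✓; |WB| = 21.20 ✓; ∠WBU = 37.40° ✓; |BU| = 19.70 ✓; ∠BUM = 89.00° ✓; |UM| = 16.60 ✓; ∠UMR = 44.00° ✓; |MR| = 23.60 ✓; ∠(MR, RG) = 98.20° ✗; |RG| = 17.40 ✓.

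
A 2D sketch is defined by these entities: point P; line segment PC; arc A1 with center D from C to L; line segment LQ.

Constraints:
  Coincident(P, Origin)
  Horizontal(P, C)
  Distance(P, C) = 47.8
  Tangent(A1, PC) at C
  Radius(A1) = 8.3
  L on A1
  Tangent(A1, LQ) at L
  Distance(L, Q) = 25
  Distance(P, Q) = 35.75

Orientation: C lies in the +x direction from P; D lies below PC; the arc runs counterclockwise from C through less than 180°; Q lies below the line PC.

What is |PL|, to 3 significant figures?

41.2

P is at the origin; P and C share the same y with |PC| = 47.8 and C on the +x side, so C = (47.8, 0.00). The tangent condition forces DC to be normal to PC, so D = C + (0, -8.3) = (47.8, -8.30). Since DL ⟂ LQ (tangency), |DQ| = √(8.3² + 25.0²) = 26.3 regardless of where L sits on A1. So Q lies on both circle(P, 35.75) and circle(D, 26.3); the below-PC intersection is Q = (26.6, -23.9). L is the foot of the tangent from Q: L = (41.0, -3.50).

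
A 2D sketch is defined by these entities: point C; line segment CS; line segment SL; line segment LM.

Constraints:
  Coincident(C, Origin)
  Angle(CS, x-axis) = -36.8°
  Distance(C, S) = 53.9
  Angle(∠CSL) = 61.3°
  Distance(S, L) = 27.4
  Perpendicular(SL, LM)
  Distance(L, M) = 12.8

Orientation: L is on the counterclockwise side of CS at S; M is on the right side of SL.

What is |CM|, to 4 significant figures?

60.10

C is at the origin; CS runs at -36.8° with length 53.9, so S = 53.9·(cos -36.8°, sin -36.8°) = (43.16, -32.29). ∠CSL = 61.3°, so SL runs at -36.8° + (180° − 61.3°) = 81.90° from the x-axis; with |SL| = 27.4, L = S + 27.4·(cos 81.90°, sin 81.90°) = (47.02, -5.161). The perpendicularity gives LM at right angles to SL; with |LM| = 12.8 on the right of SL, M = L + 12.8·(0.9900, -0.1409) = (59.69, -6.964). Then |CM| = |M − C| = 60.10.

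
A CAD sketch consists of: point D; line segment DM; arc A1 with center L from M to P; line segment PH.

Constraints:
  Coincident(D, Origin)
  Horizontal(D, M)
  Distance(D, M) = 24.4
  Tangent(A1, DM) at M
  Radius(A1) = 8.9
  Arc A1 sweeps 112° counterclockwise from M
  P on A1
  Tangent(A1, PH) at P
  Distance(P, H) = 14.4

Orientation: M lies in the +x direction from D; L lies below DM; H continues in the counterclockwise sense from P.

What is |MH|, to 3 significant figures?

25.7

D is at the origin; D and M share the same y with |DM| = 24.4 and M on the +x side, so M = (24.4, 0.00). A1 meets DM tangentially, so LM is at right angles to DM, so L = M + (0, -8.9) = (24.4, -8.90). On A1, M sits at bearing 90° from L; a 112° counterclockwise sweep puts P at bearing 202°, so P = L + 8.9·(cos 202°, sin 202°) = (16.1, -12.2). Since A1 is tangent to PH there, LP ⟂ PH, so PH runs along (−sin 202°, cos 202°); with |PH| = 14.4, H = (21.5, -25.6). Then |MH| = |H − M| = 25.7.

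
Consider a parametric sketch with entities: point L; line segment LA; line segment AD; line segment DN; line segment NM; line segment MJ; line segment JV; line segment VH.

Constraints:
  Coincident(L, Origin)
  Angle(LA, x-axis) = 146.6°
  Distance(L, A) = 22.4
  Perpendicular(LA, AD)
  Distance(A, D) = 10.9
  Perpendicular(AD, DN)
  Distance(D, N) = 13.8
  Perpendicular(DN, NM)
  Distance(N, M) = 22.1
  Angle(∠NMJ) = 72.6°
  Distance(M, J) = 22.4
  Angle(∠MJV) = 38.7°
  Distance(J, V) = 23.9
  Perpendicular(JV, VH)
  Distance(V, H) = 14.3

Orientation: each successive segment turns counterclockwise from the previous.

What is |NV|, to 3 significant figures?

6.78

∠NMJ = 72.6° gives MJ at 164° from the x-axis; with |MJ| = 22.4, J = (-22.5, 20.3). ∠MJV = 38.7° gives JV at -54.7° from the x-axis; with |JV| = 23.9, V = (-8.74, 0.753). Then |NV| = |V − N| = 6.78.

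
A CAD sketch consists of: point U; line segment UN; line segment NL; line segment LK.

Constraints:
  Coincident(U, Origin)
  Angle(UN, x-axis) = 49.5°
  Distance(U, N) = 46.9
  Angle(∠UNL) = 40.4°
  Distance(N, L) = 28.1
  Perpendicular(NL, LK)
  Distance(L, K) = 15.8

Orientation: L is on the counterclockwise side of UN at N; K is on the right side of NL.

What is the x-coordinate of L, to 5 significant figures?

2.7128

U is at the origin; UN runs at 49.5° with length 46.9, so N = 46.9·(cos 49.5°, sin 49.5°) = (30.459, 35.663). ∠UNL = 40.4°, so NL runs at 49.5° + (180° − 40.4°) = 189.10° from the x-axis; with |NL| = 28.1, L = N + 28.1·(cos 189.10°, sin 189.10°) = (2.7128, 31.219). So L.x = 2.7128.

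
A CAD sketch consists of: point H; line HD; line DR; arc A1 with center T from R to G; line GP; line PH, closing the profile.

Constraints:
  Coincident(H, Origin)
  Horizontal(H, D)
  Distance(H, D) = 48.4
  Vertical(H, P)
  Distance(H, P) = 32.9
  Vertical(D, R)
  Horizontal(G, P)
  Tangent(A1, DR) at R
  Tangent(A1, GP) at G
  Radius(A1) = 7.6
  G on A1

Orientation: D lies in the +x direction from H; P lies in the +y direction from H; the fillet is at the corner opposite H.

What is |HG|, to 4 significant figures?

52.41

The virtual corner opposite H is at (48.40, 32.90). A1 meets DR tangentially, so TR is at right angles to DR and the tangent condition forces TG to be normal to GP, with radius 7.6, so the center T sits 7.6 in from both sides at T = (40.80, 25.30). That places the tangent points at R = (48.40, 25.30) on DR and G = (40.80, 32.90) on GP. Then |HG| = |G − H| = 52.41.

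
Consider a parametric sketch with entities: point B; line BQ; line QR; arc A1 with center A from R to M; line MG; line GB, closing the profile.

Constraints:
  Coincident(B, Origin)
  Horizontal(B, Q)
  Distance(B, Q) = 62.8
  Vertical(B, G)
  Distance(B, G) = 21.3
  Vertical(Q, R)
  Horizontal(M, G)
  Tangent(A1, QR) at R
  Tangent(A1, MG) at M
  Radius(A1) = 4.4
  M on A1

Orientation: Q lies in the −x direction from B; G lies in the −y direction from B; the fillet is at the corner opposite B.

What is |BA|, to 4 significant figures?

60.80

B is at the origin; B and Q share the same y with |BQ| = 62.8 and Q on the −x side, so Q = (-62.80, 0.000). B and G share the same x with |BG| = 21.3 and G on the −y side, so G = (0.000, -21.30). The virtual corner opposite B is at (-62.80, -21.30). Tangency of A1 to QR means the radius AR is perpendicular to QR and tangency of A1 to MG means the radius AM is perpendicular to MG, with radius 4.4, so the center A sits 4.4 in from both sides at A = (-58.40, -16.90). Then |BA| = |A − B| = 60.80.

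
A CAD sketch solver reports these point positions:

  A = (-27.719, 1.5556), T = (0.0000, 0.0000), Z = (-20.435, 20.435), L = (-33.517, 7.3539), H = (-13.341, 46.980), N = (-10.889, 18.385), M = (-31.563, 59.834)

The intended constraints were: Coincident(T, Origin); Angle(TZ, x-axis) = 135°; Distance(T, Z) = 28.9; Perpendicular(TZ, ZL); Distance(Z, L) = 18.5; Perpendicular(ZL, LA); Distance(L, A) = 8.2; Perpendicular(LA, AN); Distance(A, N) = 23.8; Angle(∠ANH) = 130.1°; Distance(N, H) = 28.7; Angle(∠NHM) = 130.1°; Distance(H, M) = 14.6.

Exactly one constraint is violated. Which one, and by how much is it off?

Distance(H, M) = 14.6 — off by 7.70.

T = (0.00, 0.00) ✓; TZ at 135.0° ✓; |TZ| = 28.90 ✓; ∠(TZ, ZL) = 90.00° ✓; |ZL| = 18.50 ✓; ∠(ZL, LA) = 90.00° ✓; |LA| = 8.200 ✓; ∠(LA, AN) = 90.00° ✓; |AN| = 23.80 ✓; ∠ANH = 130.1° ✓; |NH| = 28.70 ✓; ∠NHM = 130.1° ✓; |HM| = 22.30 ✗.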